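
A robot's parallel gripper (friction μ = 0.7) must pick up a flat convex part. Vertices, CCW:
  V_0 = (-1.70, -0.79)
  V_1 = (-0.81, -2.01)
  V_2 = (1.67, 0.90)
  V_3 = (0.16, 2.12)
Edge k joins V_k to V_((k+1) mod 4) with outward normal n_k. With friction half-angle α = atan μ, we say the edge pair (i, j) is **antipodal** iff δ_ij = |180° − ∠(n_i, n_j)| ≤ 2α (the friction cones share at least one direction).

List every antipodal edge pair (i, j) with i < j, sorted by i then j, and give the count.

α = atan 0.7 = 34.99°;  2α = 69.98°
n_0 = (-0.8079, -0.5894)
n_1 = (+0.7611, -0.6486)
n_2 = (+0.6285, +0.7778)
n_3 = (-0.8426, +0.5386)
  (0,1): δ = 76.55°  ·
  (0,2): δ = 14.95°  ✓
  (0,3): δ = 111.30°  ·
  (1,2): δ = 88.50°  ·
  (1,3): δ = 7.85°  ✓
  (2,3): δ = 83.65°  ·
antipodal pairs: 2

count = 2; pairs: (0,2), (1,3)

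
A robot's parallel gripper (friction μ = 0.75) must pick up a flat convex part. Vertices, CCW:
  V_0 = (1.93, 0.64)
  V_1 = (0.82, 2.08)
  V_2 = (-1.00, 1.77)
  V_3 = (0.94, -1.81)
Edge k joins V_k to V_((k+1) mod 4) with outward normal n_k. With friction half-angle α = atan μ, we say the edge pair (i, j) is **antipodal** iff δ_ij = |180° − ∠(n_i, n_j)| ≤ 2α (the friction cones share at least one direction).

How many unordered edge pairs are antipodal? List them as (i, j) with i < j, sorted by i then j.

α = atan 0.75 = 36.87°;  2α = 73.74°
n_0 = (+0.7920, +0.6105)
n_1 = (-0.1679, +0.9858)
n_2 = (-0.8792, -0.4764)
n_3 = (+0.9272, -0.3747)
  (0,1): δ = 117.96°  ·
  (0,2): δ = 9.17°  ✓
  (0,3): δ = 120.37°  ·
  (1,2): δ = 71.21°  ✓
  (1,3): δ = 58.33°  ✓
  (2,3): δ = 50.46°  ✓
antipodal pairs: 4

count = 4; pairs: (0,2), (1,2), (1,3), (2,3)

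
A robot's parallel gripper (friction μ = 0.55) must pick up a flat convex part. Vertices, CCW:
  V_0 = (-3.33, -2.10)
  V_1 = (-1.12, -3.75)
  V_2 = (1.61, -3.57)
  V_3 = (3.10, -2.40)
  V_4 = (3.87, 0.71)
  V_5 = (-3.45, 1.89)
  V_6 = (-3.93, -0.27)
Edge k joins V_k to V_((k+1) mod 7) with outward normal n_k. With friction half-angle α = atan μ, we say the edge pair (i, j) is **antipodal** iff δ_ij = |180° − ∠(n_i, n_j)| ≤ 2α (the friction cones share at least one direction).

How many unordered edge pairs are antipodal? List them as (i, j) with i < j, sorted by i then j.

α = atan 0.55 = 28.81°;  2α = 57.62°
n_0 = (-0.5983, -0.8013)
n_1 = (+0.0658, -0.9978)
n_2 = (+0.6176, -0.7865)
n_3 = (+0.9707, -0.2403)
n_4 = (+0.1591, +0.9873)
n_5 = (-0.9762, +0.2169)
n_6 = (-0.9502, -0.3116)
  (0,1): δ = 139.48°  ·
  (0,2): δ = 105.11°  ·
  (0,3): δ = 67.16°  ·
  (0,4): δ = 27.59°  ✓
  (0,5): δ = 114.22°  ·
  (0,6): δ = 144.90°  ·
  (1,2): δ = 145.63°  ·
  (1,3): δ = 107.68°  ·
  (1,4): δ = 12.93°  ✓
  (1,5): δ = 73.70°  ·
  (1,6): δ = 104.38°  ·
  (2,3): δ = 142.05°  ·
  (2,4): δ = 47.30°  ✓
  (2,5): δ = 39.33°  ✓
  (2,6): δ = 70.01°  ·
  (3,4): δ = 85.25°  ·
  (3,5): δ = 1.38°  ✓
  (3,6): δ = 32.06°  ✓
  (4,5): δ = 93.37°  ·
  (4,6): δ = 62.69°  ·
  (5,6): δ = 149.32°  ·
antipodal pairs: 6

count = 6; pairs: (0,4), (1,4), (2,4), (2,5), (3,5), (3,6)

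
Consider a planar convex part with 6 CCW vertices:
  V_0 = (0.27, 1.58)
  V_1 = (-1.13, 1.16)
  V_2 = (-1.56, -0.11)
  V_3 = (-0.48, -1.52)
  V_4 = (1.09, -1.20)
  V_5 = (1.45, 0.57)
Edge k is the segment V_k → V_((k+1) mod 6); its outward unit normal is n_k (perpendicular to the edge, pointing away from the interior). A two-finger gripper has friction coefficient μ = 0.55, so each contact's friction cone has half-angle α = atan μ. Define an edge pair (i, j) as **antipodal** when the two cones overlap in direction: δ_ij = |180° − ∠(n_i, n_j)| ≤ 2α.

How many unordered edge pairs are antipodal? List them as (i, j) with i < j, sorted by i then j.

α = atan 0.55 = 28.81°;  2α = 57.62°
n_0 = (-0.2873, +0.9578)
n_1 = (-0.9472, +0.3207)
n_2 = (-0.7939, -0.6081)
n_3 = (+0.1997, -0.9799)
n_4 = (+0.9799, -0.1993)
n_5 = (+0.6503, +0.7597)
  (0,1): δ = 125.40°  ·
  (0,2): δ = 69.25°  ·
  (0,3): δ = 5.18°  ✓
  (0,4): δ = 61.80°  ·
  (0,5): δ = 122.74°  ·
  (1,2): δ = 123.84°  ·
  (1,3): δ = 59.77°  ·
  (1,4): δ = 7.21°  ✓
  (1,5): δ = 68.14°  ·
  (2,3): δ = 115.93°  ·
  (2,4): δ = 48.95°  ✓
  (2,5): δ = 11.99°  ✓
  (3,4): δ = 113.02°  ·
  (3,5): δ = 52.08°  ✓
  (4,5): δ = 119.06°  ·
antipodal pairs: 5

count = 5; pairs: (0,3), (1,4), (2,4), (2,5), (3,5)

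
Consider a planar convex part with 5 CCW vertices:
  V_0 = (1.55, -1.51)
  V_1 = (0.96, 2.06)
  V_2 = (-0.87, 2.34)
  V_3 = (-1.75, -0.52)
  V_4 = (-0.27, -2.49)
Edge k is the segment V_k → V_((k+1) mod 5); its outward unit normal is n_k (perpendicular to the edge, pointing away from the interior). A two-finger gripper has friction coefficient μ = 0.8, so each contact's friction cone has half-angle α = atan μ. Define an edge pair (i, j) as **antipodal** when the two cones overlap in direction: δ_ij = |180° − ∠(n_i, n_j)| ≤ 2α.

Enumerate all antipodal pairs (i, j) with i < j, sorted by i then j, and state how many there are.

α = atan 0.8 = 38.66°;  2α = 77.32°
n_0 = (+0.9866, +0.1631)
n_1 = (+0.1512, +0.9885)
n_2 = (-0.9558, +0.2941)
n_3 = (-0.7995, -0.6006)
n_4 = (+0.4741, -0.8805)
  (0,1): δ = 108.08°  ·
  (0,2): δ = 26.49°  ✓
  (0,3): δ = 27.53°  ✓
  (0,4): δ = 108.92°  ·
  (1,2): δ = 98.40°  ·
  (1,3): δ = 44.38°  ✓
  (1,4): δ = 37.00°  ✓
  (2,3): δ = 125.98°  ·
  (2,4): δ = 44.60°  ✓
  (3,4): δ = 98.62°  ·
antipodal pairs: 5

count = 5; pairs: (0,2), (0,3), (1,3), (1,4), (2,4)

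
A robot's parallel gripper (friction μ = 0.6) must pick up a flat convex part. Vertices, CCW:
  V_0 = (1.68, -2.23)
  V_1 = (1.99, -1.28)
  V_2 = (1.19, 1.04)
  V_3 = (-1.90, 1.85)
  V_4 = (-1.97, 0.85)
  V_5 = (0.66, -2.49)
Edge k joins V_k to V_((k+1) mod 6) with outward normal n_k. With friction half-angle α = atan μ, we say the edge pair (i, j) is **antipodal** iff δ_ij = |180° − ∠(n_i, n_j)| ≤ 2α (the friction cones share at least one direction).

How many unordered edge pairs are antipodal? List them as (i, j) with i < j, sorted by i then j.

count = 6; pairs: (0,3), (0,4), (1,3), (1,4), (2,4), (2,5)

α = atan 0.6 = 30.96°;  2α = 61.93°
n_0 = (+0.9507, -0.3102)
n_1 = (+0.9454, +0.3260)
n_2 = (+0.2536, +0.9673)
n_3 = (-0.9976, +0.0698)
n_4 = (-0.7857, -0.6187)
n_5 = (+0.2470, -0.9690)
  (0,1): δ = 142.90°  ·
  (0,2): δ = 86.62°  ·
  (0,3): δ = 14.07°  ✓
  (0,4): δ = 56.29°  ✓
  (0,5): δ = 122.37°  ·
  (1,2): δ = 123.71°  ·
  (1,3): δ = 23.03°  ✓
  (1,4): δ = 19.19°  ✓
  (1,5): δ = 85.27°  ·
  (2,3): δ = 79.32°  ·
  (2,4): δ = 37.09°  ✓
  (2,5): δ = 28.99°  ✓
  (3,4): δ = 137.78°  ·
  (3,5): δ = 71.70°  ·
  (4,5): δ = 113.92°  ·
antipodal pairs: 6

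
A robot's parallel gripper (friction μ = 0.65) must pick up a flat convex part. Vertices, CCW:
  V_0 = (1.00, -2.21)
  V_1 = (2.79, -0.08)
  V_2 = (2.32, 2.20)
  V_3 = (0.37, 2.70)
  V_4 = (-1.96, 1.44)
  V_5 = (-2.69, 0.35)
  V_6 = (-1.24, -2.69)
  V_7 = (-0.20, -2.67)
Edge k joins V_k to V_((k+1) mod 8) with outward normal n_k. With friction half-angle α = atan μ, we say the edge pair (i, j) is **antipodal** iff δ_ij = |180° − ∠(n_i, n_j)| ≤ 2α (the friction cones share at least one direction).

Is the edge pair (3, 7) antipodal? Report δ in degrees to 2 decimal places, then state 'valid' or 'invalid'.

δ = 7.43°, valid

α = atan 0.65 = 33.02°;  2α = 66.05°
edge 3: e_3 = (-2.33, -1.26);  n_3 = (-0.4757, +0.8796)
edge 7: e_7 = (+1.20, +0.46);  n_7 = (+0.3579, -0.9337)
∠(n_3, n_7) = 172.57°
δ = |180° − 172.57°| = 7.43°
7.43° ≤ 2α = 66.05°  →  valid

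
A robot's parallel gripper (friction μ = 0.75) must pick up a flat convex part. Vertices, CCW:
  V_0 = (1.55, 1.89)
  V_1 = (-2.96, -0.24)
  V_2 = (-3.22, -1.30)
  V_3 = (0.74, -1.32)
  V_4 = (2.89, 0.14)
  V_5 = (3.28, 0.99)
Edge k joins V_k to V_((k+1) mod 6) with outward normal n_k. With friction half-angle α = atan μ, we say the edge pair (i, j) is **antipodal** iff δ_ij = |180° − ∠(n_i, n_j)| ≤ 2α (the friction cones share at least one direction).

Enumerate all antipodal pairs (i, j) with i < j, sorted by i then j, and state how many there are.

count = 7; pairs: (0,2), (0,3), (0,4), (1,3), (1,4), (2,5), (3,5)

α = atan 0.75 = 36.87°;  2α = 73.74°
n_0 = (-0.4271, +0.9042)
n_1 = (-0.9712, +0.2382)
n_2 = (-0.0051, -1.0000)
n_3 = (+0.5618, -0.8273)
n_4 = (+0.9089, -0.4170)
n_5 = (+0.4615, +0.8871)
  (0,1): δ = 129.06°  ·
  (0,2): δ = 25.57°  ✓
  (0,3): δ = 8.90°  ✓
  (0,4): δ = 40.07°  ✓
  (0,5): δ = 127.23°  ·
  (1,2): δ = 76.51°  ·
  (1,3): δ = 42.04°  ✓
  (1,4): δ = 10.87°  ✓
  (1,5): δ = 76.30°  ·
  (2,3): δ = 145.53°  ·
  (2,4): δ = 114.36°  ·
  (2,5): δ = 27.20°  ✓
  (3,4): δ = 148.83°  ·
  (3,5): δ = 61.66°  ✓
  (4,5): δ = 92.84°  ·
antipodal pairs: 7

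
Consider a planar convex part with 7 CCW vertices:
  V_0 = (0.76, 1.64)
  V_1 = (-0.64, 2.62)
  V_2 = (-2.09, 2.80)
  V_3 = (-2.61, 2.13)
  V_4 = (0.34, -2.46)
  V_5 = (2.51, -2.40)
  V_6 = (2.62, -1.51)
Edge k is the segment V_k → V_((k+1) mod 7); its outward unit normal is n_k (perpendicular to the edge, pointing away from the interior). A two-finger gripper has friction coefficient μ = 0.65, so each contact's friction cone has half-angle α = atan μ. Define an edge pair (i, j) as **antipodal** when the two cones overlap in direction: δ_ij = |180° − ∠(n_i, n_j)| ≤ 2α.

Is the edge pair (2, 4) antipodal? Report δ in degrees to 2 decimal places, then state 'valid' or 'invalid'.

δ = 50.60°, valid

α = atan 0.65 = 33.02°;  2α = 66.05°
edge 2: e_2 = (-0.52, -0.67);  n_2 = (-0.7900, +0.6131)
edge 4: e_4 = (+2.17, +0.06);  n_4 = (+0.0276, -0.9996)
∠(n_2, n_4) = 129.40°
δ = |180° − 129.40°| = 50.60°
50.60° ≤ 2α = 66.05°  →  valid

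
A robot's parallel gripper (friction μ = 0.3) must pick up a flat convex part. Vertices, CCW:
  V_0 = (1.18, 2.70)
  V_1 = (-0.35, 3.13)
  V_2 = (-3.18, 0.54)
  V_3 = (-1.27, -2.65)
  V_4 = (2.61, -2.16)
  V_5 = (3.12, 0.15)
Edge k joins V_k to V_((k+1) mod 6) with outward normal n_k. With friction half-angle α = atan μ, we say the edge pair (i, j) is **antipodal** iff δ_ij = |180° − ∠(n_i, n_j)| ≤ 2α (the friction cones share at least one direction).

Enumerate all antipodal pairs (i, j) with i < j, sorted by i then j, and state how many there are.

α = atan 0.3 = 16.70°;  2α = 33.40°
n_0 = (+0.2706, +0.9627)
n_1 = (-0.6751, +0.7377)
n_2 = (-0.8580, -0.5137)
n_3 = (+0.1253, -0.9921)
n_4 = (+0.9765, -0.2156)
n_5 = (+0.7959, +0.6055)
  (0,1): δ = 121.84°  ·
  (0,2): δ = 43.39°  ·
  (0,3): δ = 22.90°  ✓
  (0,4): δ = 93.25°  ·
  (0,5): δ = 142.96°  ·
  (1,2): δ = 101.55°  ·
  (1,3): δ = 35.27°  ·
  (1,4): δ = 35.09°  ·
  (1,5): δ = 84.80°  ·
  (2,3): δ = 113.71°  ·
  (2,4): δ = 43.36°  ·
  (2,5): δ = 6.35°  ✓
  (3,4): δ = 109.65°  ·
  (3,5): δ = 59.93°  ·
  (4,5): δ = 130.29°  ·
antipodal pairs: 2

count = 2; pairs: (0,3), (2,5)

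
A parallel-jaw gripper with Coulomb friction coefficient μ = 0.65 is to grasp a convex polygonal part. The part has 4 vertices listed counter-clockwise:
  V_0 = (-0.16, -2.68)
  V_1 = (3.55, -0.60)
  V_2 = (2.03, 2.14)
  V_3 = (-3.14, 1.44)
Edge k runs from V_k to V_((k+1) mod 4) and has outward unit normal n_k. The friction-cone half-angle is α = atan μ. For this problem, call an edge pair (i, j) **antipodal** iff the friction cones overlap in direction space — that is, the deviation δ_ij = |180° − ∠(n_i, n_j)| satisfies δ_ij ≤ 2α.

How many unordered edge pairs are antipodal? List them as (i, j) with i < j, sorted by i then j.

α = atan 0.65 = 33.02°;  2α = 66.05°
n_0 = (+0.4890, -0.8723)
n_1 = (+0.8745, +0.4851)
n_2 = (-0.1342, +0.9910)
n_3 = (-0.8103, -0.5861)
  (0,1): δ = 90.26°  ·
  (0,2): δ = 21.57°  ✓
  (0,3): δ = 96.60°  ·
  (1,2): δ = 111.31°  ·
  (1,3): δ = 6.86°  ✓
  (2,3): δ = 61.83°  ✓
antipodal pairs: 3

count = 3; pairs: (0,2), (1,3), (2,3)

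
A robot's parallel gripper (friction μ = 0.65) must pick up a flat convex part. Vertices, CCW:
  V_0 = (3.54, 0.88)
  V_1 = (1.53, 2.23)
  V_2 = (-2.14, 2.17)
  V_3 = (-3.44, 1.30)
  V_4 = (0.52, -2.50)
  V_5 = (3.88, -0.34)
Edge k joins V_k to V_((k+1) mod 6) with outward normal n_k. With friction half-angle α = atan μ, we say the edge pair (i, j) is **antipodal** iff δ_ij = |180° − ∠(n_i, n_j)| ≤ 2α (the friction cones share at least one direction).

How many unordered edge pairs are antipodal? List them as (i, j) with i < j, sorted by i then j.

count = 5; pairs: (0,3), (1,3), (1,4), (2,4), (3,5)

α = atan 0.65 = 33.02°;  2α = 66.05°
n_0 = (+0.5576, +0.8301)
n_1 = (-0.0163, +0.9999)
n_2 = (-0.5562, +0.8311)
n_3 = (-0.6924, -0.7215)
n_4 = (+0.5408, -0.8412)
n_5 = (+0.9633, +0.2685)
  (0,1): δ = 145.18°  ·
  (0,2): δ = 112.32°  ·
  (0,3): δ = 9.93°  ✓
  (0,4): δ = 66.62°  ·
  (0,5): δ = 139.46°  ·
  (1,2): δ = 147.14°  ·
  (1,3): δ = 44.76°  ✓
  (1,4): δ = 31.80°  ✓
  (1,5): δ = 104.64°  ·
  (2,3): δ = 77.61°  ·
  (2,4): δ = 1.06°  ✓
  (2,5): δ = 71.78°  ·
  (3,4): δ = 103.45°  ·
  (3,5): δ = 30.61°  ✓
  (4,5): δ = 107.16°  ·
antipodal pairs: 5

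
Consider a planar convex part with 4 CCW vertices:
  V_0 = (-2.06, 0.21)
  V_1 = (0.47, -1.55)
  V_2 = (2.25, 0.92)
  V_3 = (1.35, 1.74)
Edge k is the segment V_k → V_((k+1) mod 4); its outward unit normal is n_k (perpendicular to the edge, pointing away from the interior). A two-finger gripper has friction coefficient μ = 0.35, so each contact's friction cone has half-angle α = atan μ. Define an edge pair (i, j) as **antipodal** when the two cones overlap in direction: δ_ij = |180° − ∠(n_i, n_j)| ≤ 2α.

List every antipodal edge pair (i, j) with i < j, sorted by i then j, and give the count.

α = atan 0.35 = 19.29°;  2α = 38.58°
n_0 = (-0.5711, -0.8209)
n_1 = (+0.8113, -0.5847)
n_2 = (+0.6735, +0.7392)
n_3 = (-0.4094, +0.9124)
  (0,1): δ = 90.95°  ·
  (0,2): δ = 7.51°  ✓
  (0,3): δ = 58.99°  ·
  (1,2): δ = 96.56°  ·
  (1,3): δ = 30.06°  ✓
  (2,3): δ = 113.50°  ·
antipodal pairs: 2

count = 2; pairs: (0,2), (1,3)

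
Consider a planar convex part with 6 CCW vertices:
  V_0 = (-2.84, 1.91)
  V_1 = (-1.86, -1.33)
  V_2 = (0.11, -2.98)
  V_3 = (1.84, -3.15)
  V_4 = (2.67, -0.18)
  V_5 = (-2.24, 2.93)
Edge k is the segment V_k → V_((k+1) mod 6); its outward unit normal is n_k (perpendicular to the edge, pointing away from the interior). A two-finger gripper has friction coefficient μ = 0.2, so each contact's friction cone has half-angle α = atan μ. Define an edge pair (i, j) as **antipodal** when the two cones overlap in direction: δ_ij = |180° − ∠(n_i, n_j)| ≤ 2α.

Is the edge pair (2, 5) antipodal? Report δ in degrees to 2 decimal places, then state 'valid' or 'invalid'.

α = atan 0.2 = 11.31°;  2α = 22.62°
edge 2: e_2 = (+1.73, -0.17);  n_2 = (-0.0978, -0.9952)
edge 5: e_5 = (-0.60, -1.02);  n_5 = (-0.8619, +0.5070)
∠(n_2, n_5) = 114.85°
δ = |180° − 114.85°| = 65.15°
65.15° > 2α = 22.62°  →  invalid

δ = 65.15°, invalid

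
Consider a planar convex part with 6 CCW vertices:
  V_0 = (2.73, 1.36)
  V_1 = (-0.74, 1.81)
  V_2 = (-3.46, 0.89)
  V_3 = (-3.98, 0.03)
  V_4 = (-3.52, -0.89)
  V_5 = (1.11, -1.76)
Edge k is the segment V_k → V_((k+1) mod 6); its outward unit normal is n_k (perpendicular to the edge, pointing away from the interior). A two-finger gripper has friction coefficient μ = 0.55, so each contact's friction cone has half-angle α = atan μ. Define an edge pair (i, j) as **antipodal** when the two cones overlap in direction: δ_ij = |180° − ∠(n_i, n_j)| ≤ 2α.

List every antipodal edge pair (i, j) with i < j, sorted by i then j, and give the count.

count = 6; pairs: (0,3), (0,4), (1,4), (1,5), (2,5), (3,5)

α = atan 0.55 = 28.81°;  2α = 57.62°
n_0 = (+0.1286, +0.9917)
n_1 = (-0.3204, +0.9473)
n_2 = (-0.8557, +0.5174)
n_3 = (-0.8944, -0.4472)
n_4 = (-0.1847, -0.9828)
n_5 = (+0.8875, -0.4608)
  (0,1): δ = 153.92°  ·
  (0,2): δ = 113.77°  ·
  (0,3): δ = 56.05°  ✓
  (0,4): δ = 3.25°  ✓
  (0,5): δ = 69.95°  ·
  (1,2): δ = 139.85°  ·
  (1,3): δ = 82.12°  ·
  (1,4): δ = 29.33°  ✓
  (1,5): δ = 43.87°  ✓
  (2,3): δ = 122.28°  ·
  (2,4): δ = 69.48°  ·
  (2,5): δ = 3.72°  ✓
  (3,4): δ = 127.21°  ·
  (3,5): δ = 54.00°  ✓
  (4,5): δ = 106.80°  ·
antipodal pairs: 6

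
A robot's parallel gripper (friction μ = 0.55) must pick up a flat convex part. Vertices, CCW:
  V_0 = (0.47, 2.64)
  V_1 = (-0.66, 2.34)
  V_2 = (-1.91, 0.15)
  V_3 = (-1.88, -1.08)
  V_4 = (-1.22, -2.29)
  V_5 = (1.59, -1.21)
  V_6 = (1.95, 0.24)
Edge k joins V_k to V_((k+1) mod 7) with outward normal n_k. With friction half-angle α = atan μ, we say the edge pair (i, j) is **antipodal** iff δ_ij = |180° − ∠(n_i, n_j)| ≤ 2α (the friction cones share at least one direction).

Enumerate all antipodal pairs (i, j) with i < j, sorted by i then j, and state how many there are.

α = atan 0.55 = 28.81°;  2α = 57.62°
n_0 = (-0.2566, +0.9665)
n_1 = (-0.8685, +0.4957)
n_2 = (-0.9997, -0.0244)
n_3 = (-0.8779, -0.4789)
n_4 = (+0.3588, -0.9334)
n_5 = (+0.9705, -0.2410)
n_6 = (+0.8512, +0.5249)
  (0,1): δ = 134.58°  ·
  (0,2): δ = 103.47°  ·
  (0,3): δ = 76.26°  ·
  (0,4): δ = 6.16°  ✓
  (0,5): δ = 61.19°  ·
  (0,6): δ = 106.79°  ·
  (1,2): δ = 148.89°  ·
  (1,3): δ = 121.67°  ·
  (1,4): δ = 39.26°  ✓
  (1,5): δ = 15.77°  ✓
  (1,6): δ = 61.38°  ·
  (2,3): δ = 152.79°  ·
  (2,4): δ = 70.37°  ·
  (2,5): δ = 15.34°  ✓
  (2,6): δ = 30.26°  ✓
  (3,4): δ = 97.59°  ·
  (3,5): δ = 42.55°  ✓
  (3,6): δ = 3.05°  ✓
  (4,5): δ = 124.97°  ·
  (4,6): δ = 79.36°  ·
  (5,6): δ = 134.40°  ·
antipodal pairs: 7

count = 7; pairs: (0,4), (1,4), (1,5), (2,5), (2,6), (3,5), (3,6)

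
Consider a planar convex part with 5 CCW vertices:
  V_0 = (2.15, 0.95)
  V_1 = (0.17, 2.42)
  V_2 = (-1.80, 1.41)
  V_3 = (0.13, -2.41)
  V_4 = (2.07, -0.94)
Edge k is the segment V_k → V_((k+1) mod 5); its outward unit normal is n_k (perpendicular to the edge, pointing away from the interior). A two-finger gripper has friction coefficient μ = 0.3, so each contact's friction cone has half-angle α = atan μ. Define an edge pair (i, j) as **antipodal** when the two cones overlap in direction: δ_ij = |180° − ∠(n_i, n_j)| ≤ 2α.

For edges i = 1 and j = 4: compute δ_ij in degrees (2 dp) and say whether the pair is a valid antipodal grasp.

α = atan 0.3 = 16.70°;  2α = 33.40°
edge 1: e_1 = (-1.97, -1.01);  n_1 = (-0.4562, +0.8899)
edge 4: e_4 = (+0.08, +1.89);  n_4 = (+0.9991, -0.0423)
∠(n_1, n_4) = 119.57°
δ = |180° − 119.57°| = 60.43°
60.43° > 2α = 33.40°  →  invalid

δ = 60.43°, invalid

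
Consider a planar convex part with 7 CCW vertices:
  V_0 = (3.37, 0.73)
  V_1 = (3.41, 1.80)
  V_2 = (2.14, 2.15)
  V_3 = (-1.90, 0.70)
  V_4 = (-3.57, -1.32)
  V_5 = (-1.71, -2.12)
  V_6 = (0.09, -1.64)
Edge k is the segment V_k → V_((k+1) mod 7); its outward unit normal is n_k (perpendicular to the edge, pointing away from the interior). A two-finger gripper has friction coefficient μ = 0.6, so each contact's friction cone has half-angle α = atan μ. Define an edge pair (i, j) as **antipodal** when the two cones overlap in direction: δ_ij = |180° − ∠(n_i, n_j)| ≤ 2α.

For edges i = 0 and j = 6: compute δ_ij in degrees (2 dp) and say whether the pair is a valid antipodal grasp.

α = atan 0.6 = 30.96°;  2α = 61.93°
edge 0: e_0 = (+0.04, +1.07);  n_0 = (+0.9993, -0.0374)
edge 6: e_6 = (+3.28, +2.37);  n_6 = (+0.5857, -0.8105)
∠(n_0, n_6) = 52.01°
δ = |180° − 52.01°| = 127.99°
127.99° > 2α = 61.93°  →  invalid

δ = 127.99°, invalid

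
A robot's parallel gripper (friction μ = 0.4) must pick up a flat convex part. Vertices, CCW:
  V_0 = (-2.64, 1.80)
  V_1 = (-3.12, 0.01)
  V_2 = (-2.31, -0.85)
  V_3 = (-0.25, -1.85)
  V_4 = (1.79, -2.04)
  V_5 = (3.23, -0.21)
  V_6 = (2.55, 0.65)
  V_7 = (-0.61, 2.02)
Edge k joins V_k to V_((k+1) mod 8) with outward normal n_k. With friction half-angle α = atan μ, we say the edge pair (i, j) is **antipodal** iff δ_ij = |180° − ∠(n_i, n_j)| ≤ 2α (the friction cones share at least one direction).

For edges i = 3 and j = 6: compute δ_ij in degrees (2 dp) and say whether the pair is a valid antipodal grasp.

α = atan 0.4 = 21.80°;  2α = 43.60°
edge 3: e_3 = (+2.04, -0.19);  n_3 = (-0.0927, -0.9957)
edge 6: e_6 = (-3.16, +1.37);  n_6 = (+0.3978, +0.9175)
∠(n_3, n_6) = 161.88°
δ = |180° − 161.88°| = 18.12°
18.12° ≤ 2α = 43.60°  →  valid

δ = 18.12°, valid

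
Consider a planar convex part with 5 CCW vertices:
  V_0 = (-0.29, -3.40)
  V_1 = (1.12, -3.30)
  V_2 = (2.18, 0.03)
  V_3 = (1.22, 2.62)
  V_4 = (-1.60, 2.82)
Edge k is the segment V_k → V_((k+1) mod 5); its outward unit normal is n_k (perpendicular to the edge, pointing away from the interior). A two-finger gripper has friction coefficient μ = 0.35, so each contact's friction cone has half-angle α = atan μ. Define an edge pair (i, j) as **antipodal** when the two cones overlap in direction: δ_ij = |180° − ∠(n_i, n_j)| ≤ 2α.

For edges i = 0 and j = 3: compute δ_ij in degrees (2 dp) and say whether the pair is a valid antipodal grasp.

δ = 8.11°, valid

α = atan 0.35 = 19.29°;  2α = 38.58°
edge 0: e_0 = (+1.41, +0.10);  n_0 = (+0.0707, -0.9975)
edge 3: e_3 = (-2.82, +0.20);  n_3 = (+0.0707, +0.9975)
∠(n_0, n_3) = 171.89°
δ = |180° − 171.89°| = 8.11°
8.11° ≤ 2α = 38.58°  →  valid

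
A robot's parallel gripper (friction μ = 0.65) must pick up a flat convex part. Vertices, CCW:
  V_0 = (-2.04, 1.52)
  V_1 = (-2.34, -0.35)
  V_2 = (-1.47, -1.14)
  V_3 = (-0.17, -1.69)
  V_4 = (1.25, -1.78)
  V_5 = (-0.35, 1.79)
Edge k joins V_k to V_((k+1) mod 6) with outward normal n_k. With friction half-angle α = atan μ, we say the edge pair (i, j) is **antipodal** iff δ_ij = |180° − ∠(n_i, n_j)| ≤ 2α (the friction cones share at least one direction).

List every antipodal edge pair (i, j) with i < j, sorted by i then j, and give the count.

count = 7; pairs: (0,4), (1,4), (1,5), (2,4), (2,5), (3,4), (3,5)

α = atan 0.65 = 33.02°;  2α = 66.05°
n_0 = (-0.9874, +0.1584)
n_1 = (-0.6722, -0.7403)
n_2 = (-0.3896, -0.9210)
n_3 = (-0.0633, -0.9980)
n_4 = (+0.9125, +0.4090)
n_5 = (-0.1578, +0.9875)
  (0,1): δ = 123.13°  ·
  (0,2): δ = 103.82°  ·
  (0,3): δ = 84.51°  ·
  (0,4): δ = 33.26°  ✓
  (0,5): δ = 108.19°  ·
  (1,2): δ = 160.69°  ·
  (1,3): δ = 141.39°  ·
  (1,4): δ = 23.62°  ✓
  (1,5): δ = 51.32°  ✓
  (2,3): δ = 160.69°  ·
  (2,4): δ = 42.93°  ✓
  (2,5): δ = 32.01°  ✓
  (3,4): δ = 62.23°  ✓
  (3,5): δ = 12.70°  ✓
  (4,5): δ = 105.06°  ·
antipodal pairs: 7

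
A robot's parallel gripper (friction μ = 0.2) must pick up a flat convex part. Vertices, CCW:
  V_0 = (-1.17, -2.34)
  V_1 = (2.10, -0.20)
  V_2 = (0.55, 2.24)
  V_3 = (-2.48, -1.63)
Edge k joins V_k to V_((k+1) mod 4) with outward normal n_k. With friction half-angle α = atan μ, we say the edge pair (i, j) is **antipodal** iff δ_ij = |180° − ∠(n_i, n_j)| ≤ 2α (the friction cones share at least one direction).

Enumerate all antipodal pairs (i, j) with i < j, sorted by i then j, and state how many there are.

count = 1; pairs: (0,2)

α = atan 0.2 = 11.31°;  2α = 22.62°
n_0 = (+0.5476, -0.8367)
n_1 = (+0.8441, +0.5362)
n_2 = (-0.7874, +0.6165)
n_3 = (-0.4765, -0.8792)
  (0,1): δ = 90.78°  ·
  (0,2): δ = 18.74°  ✓
  (0,3): δ = 118.34°  ·
  (1,2): δ = 70.48°  ·
  (1,3): δ = 29.12°  ·
  (2,3): δ = 80.40°  ·
antipodal pairs: 1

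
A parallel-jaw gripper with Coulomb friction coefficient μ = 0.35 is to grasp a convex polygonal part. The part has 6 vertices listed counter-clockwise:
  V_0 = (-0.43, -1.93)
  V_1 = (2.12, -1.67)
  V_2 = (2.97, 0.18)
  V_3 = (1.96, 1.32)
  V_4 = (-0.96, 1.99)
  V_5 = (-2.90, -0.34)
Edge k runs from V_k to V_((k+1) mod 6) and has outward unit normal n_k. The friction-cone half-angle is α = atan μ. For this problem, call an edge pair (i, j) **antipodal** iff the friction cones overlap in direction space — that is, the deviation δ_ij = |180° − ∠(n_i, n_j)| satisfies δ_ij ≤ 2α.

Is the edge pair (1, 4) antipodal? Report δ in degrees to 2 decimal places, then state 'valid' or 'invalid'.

α = atan 0.35 = 19.29°;  2α = 38.58°
edge 1: e_1 = (+0.85, +1.85);  n_1 = (+0.9087, -0.4175)
edge 4: e_4 = (-1.94, -2.33);  n_4 = (-0.7685, +0.6399)
∠(n_1, n_4) = 164.90°
δ = |180° − 164.90°| = 15.10°
15.10° ≤ 2α = 38.58°  →  valid

δ = 15.10°, valid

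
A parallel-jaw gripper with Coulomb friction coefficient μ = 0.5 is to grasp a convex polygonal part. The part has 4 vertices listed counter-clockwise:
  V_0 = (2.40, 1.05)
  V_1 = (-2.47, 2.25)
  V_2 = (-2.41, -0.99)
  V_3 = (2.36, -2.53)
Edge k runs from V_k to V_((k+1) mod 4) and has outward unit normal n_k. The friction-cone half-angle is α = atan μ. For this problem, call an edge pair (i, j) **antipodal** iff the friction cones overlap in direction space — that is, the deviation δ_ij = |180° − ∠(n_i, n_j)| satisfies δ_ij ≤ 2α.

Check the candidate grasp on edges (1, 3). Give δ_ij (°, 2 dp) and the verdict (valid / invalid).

α = atan 0.5 = 26.57°;  2α = 53.13°
edge 1: e_1 = (+0.06, -3.24);  n_1 = (-0.9998, -0.0185)
edge 3: e_3 = (+0.04, +3.58);  n_3 = (+0.9999, -0.0112)
∠(n_1, n_3) = 178.30°
δ = |180° − 178.30°| = 1.70°
1.70° ≤ 2α = 53.13°  →  valid

δ = 1.70°, valid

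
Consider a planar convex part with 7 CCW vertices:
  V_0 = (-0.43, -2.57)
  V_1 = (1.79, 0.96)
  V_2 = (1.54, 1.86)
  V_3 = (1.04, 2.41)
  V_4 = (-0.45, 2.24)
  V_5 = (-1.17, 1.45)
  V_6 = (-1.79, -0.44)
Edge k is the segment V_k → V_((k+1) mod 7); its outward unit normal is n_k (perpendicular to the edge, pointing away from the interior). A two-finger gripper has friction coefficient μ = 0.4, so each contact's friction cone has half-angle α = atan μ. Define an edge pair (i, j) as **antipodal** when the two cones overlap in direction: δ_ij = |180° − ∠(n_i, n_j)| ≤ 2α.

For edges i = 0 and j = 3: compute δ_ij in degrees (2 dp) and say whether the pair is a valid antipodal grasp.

δ = 51.33°, invalid

α = atan 0.4 = 21.80°;  2α = 43.60°
edge 0: e_0 = (+2.22, +3.53);  n_0 = (+0.8465, -0.5324)
edge 3: e_3 = (-1.49, -0.17);  n_3 = (-0.1134, +0.9936)
∠(n_0, n_3) = 128.67°
δ = |180° − 128.67°| = 51.33°
51.33° > 2α = 43.60°  →  invalid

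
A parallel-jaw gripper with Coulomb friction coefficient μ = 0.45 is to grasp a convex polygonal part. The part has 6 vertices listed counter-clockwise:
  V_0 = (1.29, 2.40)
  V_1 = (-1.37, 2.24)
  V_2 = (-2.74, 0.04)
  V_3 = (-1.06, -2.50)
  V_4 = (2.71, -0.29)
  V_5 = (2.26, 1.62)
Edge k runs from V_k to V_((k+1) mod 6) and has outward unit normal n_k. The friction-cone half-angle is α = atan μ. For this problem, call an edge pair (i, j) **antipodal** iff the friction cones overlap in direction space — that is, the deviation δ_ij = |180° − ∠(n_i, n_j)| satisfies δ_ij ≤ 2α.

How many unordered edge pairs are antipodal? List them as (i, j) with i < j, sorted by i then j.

α = atan 0.45 = 24.23°;  2α = 48.46°
n_0 = (-0.0600, +0.9982)
n_1 = (-0.8489, +0.5286)
n_2 = (-0.8341, -0.5517)
n_3 = (+0.5057, -0.8627)
n_4 = (+0.9734, +0.2293)
n_5 = (+0.6267, +0.7793)
  (0,1): δ = 125.35°  ·
  (0,2): δ = 59.96°  ·
  (0,3): δ = 26.94°  ✓
  (0,4): δ = 99.82°  ·
  (0,5): δ = 137.75°  ·
  (1,2): δ = 114.61°  ·
  (1,3): δ = 27.71°  ✓
  (1,4): δ = 45.17°  ✓
  (1,5): δ = 83.11°  ·
  (2,3): δ = 93.10°  ·
  (2,4): δ = 20.22°  ✓
  (2,5): δ = 17.72°  ✓
  (3,4): δ = 107.12°  ·
  (3,5): δ = 69.18°  ·
  (4,5): δ = 142.06°  ·
antipodal pairs: 5

count = 5; pairs: (0,3), (1,3), (1,4), (2,4), (2,5)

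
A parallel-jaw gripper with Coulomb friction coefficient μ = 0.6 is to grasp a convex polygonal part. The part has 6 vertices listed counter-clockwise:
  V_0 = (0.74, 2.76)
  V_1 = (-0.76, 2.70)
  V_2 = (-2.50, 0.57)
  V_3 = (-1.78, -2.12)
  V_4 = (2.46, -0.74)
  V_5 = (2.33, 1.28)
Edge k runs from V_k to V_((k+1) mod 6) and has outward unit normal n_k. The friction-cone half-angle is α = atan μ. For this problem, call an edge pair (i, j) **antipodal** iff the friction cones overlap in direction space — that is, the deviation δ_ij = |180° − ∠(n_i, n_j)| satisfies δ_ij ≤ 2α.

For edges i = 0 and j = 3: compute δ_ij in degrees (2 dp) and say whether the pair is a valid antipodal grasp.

δ = 15.74°, valid

α = atan 0.6 = 30.96°;  2α = 61.93°
edge 0: e_0 = (-1.50, -0.06);  n_0 = (-0.0400, +0.9992)
edge 3: e_3 = (+4.24, +1.38);  n_3 = (+0.3095, -0.9509)
∠(n_0, n_3) = 164.26°
δ = |180° − 164.26°| = 15.74°
15.74° ≤ 2α = 61.93°  →  valid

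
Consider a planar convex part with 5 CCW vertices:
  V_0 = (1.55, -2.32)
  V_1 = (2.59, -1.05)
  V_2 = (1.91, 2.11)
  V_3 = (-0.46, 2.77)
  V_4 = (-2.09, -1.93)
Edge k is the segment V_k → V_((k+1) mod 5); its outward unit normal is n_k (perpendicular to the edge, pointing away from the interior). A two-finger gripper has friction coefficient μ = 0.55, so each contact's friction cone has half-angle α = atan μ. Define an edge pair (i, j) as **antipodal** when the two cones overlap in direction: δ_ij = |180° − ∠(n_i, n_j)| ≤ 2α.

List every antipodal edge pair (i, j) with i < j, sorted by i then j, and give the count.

count = 3; pairs: (0,3), (1,3), (2,4)

α = atan 0.55 = 28.81°;  2α = 57.62°
n_0 = (+0.7737, -0.6336)
n_1 = (+0.9776, +0.2104)
n_2 = (+0.2683, +0.9633)
n_3 = (-0.9448, +0.3277)
n_4 = (-0.1065, -0.9943)
  (0,1): δ = 128.54°  ·
  (0,2): δ = 66.25°  ·
  (0,3): δ = 20.19°  ✓
  (0,4): δ = 123.20°  ·
  (1,2): δ = 117.71°  ·
  (1,3): δ = 31.27°  ✓
  (1,4): δ = 71.74°  ·
  (2,3): δ = 93.57°  ·
  (2,4): δ = 9.45°  ✓
  (3,4): δ = 76.99°  ·
antipodal pairs: 3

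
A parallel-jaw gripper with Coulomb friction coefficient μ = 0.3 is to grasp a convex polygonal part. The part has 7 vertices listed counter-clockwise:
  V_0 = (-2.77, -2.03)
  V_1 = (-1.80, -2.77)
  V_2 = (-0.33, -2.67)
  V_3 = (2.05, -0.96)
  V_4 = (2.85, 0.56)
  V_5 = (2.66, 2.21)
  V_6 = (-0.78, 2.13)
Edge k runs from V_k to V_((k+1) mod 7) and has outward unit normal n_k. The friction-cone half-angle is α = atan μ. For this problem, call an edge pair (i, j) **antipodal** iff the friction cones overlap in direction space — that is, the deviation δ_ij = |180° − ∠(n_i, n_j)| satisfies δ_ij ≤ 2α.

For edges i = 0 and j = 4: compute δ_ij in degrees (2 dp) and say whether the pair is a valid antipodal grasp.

α = atan 0.3 = 16.70°;  2α = 33.40°
edge 0: e_0 = (+0.97, -0.74);  n_0 = (-0.6065, -0.7951)
edge 4: e_4 = (-0.19, +1.65);  n_4 = (+0.9934, +0.1144)
∠(n_0, n_4) = 133.91°
δ = |180° − 133.91°| = 46.09°
46.09° > 2α = 33.40°  →  invalid

δ = 46.09°, invalid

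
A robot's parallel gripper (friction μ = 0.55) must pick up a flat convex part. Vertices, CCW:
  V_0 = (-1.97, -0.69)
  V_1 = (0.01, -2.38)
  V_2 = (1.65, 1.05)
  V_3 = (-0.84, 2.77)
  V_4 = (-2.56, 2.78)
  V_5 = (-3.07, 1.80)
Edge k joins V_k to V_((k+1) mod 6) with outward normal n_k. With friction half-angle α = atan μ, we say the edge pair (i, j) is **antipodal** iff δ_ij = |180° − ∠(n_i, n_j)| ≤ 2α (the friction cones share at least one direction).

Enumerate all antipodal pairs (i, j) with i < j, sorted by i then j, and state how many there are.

count = 5; pairs: (0,2), (0,3), (1,4), (1,5), (2,5)

α = atan 0.55 = 28.81°;  2α = 57.62°
n_0 = (-0.6492, -0.7606)
n_1 = (+0.9022, -0.4314)
n_2 = (+0.5684, +0.8228)
n_3 = (+0.0058, +1.0000)
n_4 = (-0.8871, +0.4616)
n_5 = (-0.9147, -0.4041)
  (0,1): δ = 75.07°  ·
  (0,2): δ = 5.85°  ✓
  (0,3): δ = 40.15°  ✓
  (0,4): δ = 102.99°  ·
  (0,5): δ = 154.32°  ·
  (1,2): δ = 99.08°  ·
  (1,3): δ = 64.78°  ·
  (1,4): δ = 1.94°  ✓
  (1,5): δ = 49.39°  ✓
  (2,3): δ = 145.70°  ·
  (2,4): δ = 82.86°  ·
  (2,5): δ = 31.53°  ✓
  (3,4): δ = 117.16°  ·
  (3,5): δ = 65.83°  ·
  (4,5): δ = 128.67°  ·
antipodal pairs: 5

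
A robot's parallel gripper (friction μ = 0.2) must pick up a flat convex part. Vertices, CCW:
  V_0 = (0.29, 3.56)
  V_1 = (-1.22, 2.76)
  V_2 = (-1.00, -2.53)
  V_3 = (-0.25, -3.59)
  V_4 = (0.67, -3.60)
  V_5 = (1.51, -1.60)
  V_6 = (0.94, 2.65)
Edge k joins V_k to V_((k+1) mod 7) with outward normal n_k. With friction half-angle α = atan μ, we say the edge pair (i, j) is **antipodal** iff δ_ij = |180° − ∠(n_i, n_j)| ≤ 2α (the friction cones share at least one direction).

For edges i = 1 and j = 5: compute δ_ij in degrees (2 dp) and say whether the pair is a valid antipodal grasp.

δ = 5.26°, valid

α = atan 0.2 = 11.31°;  2α = 22.62°
edge 1: e_1 = (+0.22, -5.29);  n_1 = (-0.9991, -0.0416)
edge 5: e_5 = (-0.57, +4.25);  n_5 = (+0.9911, +0.1329)
∠(n_1, n_5) = 174.74°
δ = |180° − 174.74°| = 5.26°
5.26° ≤ 2α = 22.62°  →  valid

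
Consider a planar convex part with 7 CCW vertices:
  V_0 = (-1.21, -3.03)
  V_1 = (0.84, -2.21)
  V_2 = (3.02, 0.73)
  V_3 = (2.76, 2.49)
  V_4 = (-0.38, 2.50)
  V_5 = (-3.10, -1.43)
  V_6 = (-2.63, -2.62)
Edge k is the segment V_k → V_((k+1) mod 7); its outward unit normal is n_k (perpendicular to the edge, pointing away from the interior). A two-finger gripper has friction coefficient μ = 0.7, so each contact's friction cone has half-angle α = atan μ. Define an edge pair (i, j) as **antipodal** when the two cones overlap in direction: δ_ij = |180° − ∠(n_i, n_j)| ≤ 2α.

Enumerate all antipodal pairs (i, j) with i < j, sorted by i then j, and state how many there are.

count = 10; pairs: (0,3), (0,4), (1,3), (1,4), (1,5), (2,4), (2,5), (2,6), (3,5), (3,6)

α = atan 0.7 = 34.99°;  2α = 69.98°
n_0 = (+0.3714, -0.9285)
n_1 = (+0.8033, -0.5956)
n_2 = (+0.9893, +0.1461)
n_3 = (+0.0032, +1.0000)
n_4 = (-0.8223, +0.5691)
n_5 = (-0.9301, -0.3673)
n_6 = (-0.2774, -0.9608)
  (0,1): δ = 148.36°  ·
  (0,2): δ = 103.40°  ·
  (0,3): δ = 21.98°  ✓
  (0,4): δ = 33.51°  ✓
  (0,5): δ = 89.75°  ·
  (0,6): δ = 142.09°  ·
  (1,2): δ = 135.04°  ·
  (1,3): δ = 53.63°  ✓
  (1,4): δ = 1.87°  ✓
  (1,5): δ = 58.11°  ✓
  (1,6): δ = 110.45°  ·
  (2,3): δ = 98.59°  ·
  (2,4): δ = 43.09°  ✓
  (2,5): δ = 13.15°  ✓
  (2,6): δ = 65.49°  ✓
  (3,4): δ = 124.51°  ·
  (3,5): δ = 68.27°  ✓
  (3,6): δ = 15.92°  ✓
  (4,5): δ = 123.76°  ·
  (4,6): δ = 71.42°  ·
  (5,6): δ = 127.66°  ·
antipodal pairs: 10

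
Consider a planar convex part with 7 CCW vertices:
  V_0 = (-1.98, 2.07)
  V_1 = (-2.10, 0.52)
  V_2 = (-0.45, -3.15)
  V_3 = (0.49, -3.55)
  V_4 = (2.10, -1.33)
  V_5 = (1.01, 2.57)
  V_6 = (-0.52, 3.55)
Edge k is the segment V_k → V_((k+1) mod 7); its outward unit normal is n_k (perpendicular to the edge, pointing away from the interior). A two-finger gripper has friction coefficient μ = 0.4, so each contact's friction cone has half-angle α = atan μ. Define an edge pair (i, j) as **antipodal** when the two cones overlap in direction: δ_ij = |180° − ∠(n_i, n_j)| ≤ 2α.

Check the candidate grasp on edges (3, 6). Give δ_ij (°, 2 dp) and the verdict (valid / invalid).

α = atan 0.4 = 21.80°;  2α = 43.60°
edge 3: e_3 = (+1.61, +2.22);  n_3 = (+0.8095, -0.5871)
edge 6: e_6 = (-1.46, -1.48);  n_6 = (-0.7119, +0.7023)
∠(n_3, n_6) = 171.34°
δ = |180° − 171.34°| = 8.66°
8.66° ≤ 2α = 43.60°  →  valid

δ = 8.66°, valid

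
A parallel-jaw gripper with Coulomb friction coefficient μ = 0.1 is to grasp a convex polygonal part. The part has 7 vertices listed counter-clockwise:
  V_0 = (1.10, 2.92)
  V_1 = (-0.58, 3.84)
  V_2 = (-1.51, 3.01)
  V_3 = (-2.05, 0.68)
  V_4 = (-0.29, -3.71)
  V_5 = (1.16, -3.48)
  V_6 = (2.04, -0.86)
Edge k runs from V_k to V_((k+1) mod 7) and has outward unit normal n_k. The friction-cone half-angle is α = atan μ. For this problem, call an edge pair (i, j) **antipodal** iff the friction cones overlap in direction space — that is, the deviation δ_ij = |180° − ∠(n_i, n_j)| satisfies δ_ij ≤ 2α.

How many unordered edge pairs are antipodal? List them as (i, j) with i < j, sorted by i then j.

count = 2; pairs: (2,5), (3,6)

α = atan 0.1 = 5.71°;  2α = 11.42°
n_0 = (+0.4803, +0.8771)
n_1 = (-0.6659, +0.7461)
n_2 = (-0.9742, +0.2258)
n_3 = (-0.9282, -0.3721)
n_4 = (+0.1567, -0.9877)
n_5 = (+0.9480, -0.3184)
n_6 = (+0.9704, +0.2413)
  (0,1): δ = 109.55°  ·
  (0,2): δ = 74.34°  ·
  (0,3): δ = 39.45°  ·
  (0,4): δ = 37.72°  ·
  (0,5): δ = 100.14°  ·
  (0,6): δ = 132.67°  ·
  (1,2): δ = 144.80°  ·
  (1,3): δ = 109.90°  ·
  (1,4): δ = 32.73°  ·
  (1,5): δ = 29.69°  ·
  (1,6): δ = 62.22°  ·
  (2,3): δ = 145.11°  ·
  (2,4): δ = 67.94°  ·
  (2,5): δ = 5.52°  ✓
  (2,6): δ = 27.01°  ·
  (3,4): δ = 102.83°  ·
  (3,5): δ = 40.41°  ·
  (3,6): δ = 7.88°  ✓
  (4,5): δ = 117.58°  ·
  (4,6): δ = 85.05°  ·
  (5,6): δ = 147.47°  ·
antipodal pairs: 2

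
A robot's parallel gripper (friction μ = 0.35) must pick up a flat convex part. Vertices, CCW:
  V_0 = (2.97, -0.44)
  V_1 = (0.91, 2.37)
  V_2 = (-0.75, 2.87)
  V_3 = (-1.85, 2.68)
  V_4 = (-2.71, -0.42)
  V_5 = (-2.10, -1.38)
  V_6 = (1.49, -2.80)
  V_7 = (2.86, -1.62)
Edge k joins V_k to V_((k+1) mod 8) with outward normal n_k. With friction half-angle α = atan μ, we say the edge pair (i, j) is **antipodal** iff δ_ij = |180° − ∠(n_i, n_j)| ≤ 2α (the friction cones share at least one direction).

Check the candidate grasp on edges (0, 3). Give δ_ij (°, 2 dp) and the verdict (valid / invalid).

α = atan 0.35 = 19.29°;  2α = 38.58°
edge 0: e_0 = (-2.06, +2.81);  n_0 = (+0.8065, +0.5912)
edge 3: e_3 = (-0.86, -3.10);  n_3 = (-0.9636, +0.2673)
∠(n_0, n_3) = 128.25°
δ = |180° − 128.25°| = 51.75°
51.75° > 2α = 38.58°  →  invalid

δ = 51.75°, invalid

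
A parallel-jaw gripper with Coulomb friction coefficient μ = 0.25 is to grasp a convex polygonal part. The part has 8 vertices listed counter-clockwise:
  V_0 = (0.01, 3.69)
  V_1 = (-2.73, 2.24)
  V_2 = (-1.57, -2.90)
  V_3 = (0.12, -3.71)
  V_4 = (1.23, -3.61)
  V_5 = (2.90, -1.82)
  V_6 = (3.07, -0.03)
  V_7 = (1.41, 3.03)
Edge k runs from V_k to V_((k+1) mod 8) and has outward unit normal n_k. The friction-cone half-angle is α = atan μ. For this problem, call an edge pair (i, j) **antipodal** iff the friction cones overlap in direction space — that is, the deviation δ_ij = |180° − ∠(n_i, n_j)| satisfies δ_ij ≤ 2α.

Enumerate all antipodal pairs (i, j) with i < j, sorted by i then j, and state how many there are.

α = atan 0.25 = 14.04°;  2α = 28.07°
n_0 = (-0.4677, +0.8839)
n_1 = (-0.9755, -0.2201)
n_2 = (-0.4322, -0.9018)
n_3 = (+0.0897, -0.9960)
n_4 = (+0.7312, -0.6822)
n_5 = (+0.9955, -0.0945)
n_6 = (+0.8790, +0.4768)
n_7 = (+0.4264, +0.9045)
  (0,1): δ = 105.17°  ·
  (0,2): δ = 53.50°  ·
  (0,3): δ = 22.74°  ✓
  (0,4): δ = 19.10°  ✓
  (0,5): δ = 56.69°  ·
  (0,6): δ = 90.59°  ·
  (0,7): δ = 126.87°  ·
  (1,2): δ = 128.33°  ·
  (1,3): δ = 97.57°  ·
  (1,4): δ = 55.73°  ·
  (1,5): δ = 18.14°  ✓
  (1,6): δ = 15.76°  ✓
  (1,7): δ = 52.04°  ·
  (2,3): δ = 149.24°  ·
  (2,4): δ = 107.41°  ·
  (2,5): δ = 69.82°  ·
  (2,6): δ = 35.91°  ·
  (2,7): δ = 0.37°  ✓
  (3,4): δ = 138.16°  ·
  (3,5): δ = 100.57°  ·
  (3,6): δ = 66.67°  ·
  (3,7): δ = 30.39°  ·
  (4,5): δ = 142.41°  ·
  (4,6): δ = 108.51°  ·
  (4,7): δ = 72.23°  ·
  (5,6): δ = 146.10°  ·
  (5,7): δ = 109.82°  ·
  (6,7): δ = 143.72°  ·
antipodal pairs: 5

count = 5; pairs: (0,3), (0,4), (1,5), (1,6), (2,7)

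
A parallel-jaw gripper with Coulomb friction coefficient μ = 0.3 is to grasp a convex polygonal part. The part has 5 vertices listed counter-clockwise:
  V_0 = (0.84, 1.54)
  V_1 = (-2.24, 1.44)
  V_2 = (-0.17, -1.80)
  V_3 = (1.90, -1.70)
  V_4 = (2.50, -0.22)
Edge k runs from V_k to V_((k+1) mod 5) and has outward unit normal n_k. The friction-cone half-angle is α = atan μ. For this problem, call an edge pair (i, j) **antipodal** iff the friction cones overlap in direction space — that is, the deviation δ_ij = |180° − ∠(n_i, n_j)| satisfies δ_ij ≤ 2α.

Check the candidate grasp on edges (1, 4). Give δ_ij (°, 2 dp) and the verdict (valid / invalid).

α = atan 0.3 = 16.70°;  2α = 33.40°
edge 1: e_1 = (+2.07, -3.24);  n_1 = (-0.8427, -0.5384)
edge 4: e_4 = (-1.66, +1.76);  n_4 = (+0.7275, +0.6861)
∠(n_1, n_4) = 169.25°
δ = |180° − 169.25°| = 10.75°
10.75° ≤ 2α = 33.40°  →  valid

δ = 10.75°, valid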